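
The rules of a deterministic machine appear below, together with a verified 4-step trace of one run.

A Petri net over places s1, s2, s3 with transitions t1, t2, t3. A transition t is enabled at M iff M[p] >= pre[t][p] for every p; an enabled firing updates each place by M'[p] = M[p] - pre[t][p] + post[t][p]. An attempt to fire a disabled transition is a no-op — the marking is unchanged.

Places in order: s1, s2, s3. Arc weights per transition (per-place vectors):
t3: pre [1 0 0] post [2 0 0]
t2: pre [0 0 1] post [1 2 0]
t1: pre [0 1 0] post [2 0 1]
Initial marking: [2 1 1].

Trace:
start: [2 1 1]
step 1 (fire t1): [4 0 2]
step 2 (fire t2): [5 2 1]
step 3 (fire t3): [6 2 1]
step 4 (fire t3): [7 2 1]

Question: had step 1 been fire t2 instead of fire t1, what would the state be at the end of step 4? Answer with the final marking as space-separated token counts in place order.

(re-executing from step 1 with the substitution; state before step 1: [2 1 1])
step 1 (fire t2): [3 3 0]
step 2 (fire t2): [3 3 0]
step 3 (fire t3): [4 3 0]
step 4 (fire t3): [5 3 0]

5 3 0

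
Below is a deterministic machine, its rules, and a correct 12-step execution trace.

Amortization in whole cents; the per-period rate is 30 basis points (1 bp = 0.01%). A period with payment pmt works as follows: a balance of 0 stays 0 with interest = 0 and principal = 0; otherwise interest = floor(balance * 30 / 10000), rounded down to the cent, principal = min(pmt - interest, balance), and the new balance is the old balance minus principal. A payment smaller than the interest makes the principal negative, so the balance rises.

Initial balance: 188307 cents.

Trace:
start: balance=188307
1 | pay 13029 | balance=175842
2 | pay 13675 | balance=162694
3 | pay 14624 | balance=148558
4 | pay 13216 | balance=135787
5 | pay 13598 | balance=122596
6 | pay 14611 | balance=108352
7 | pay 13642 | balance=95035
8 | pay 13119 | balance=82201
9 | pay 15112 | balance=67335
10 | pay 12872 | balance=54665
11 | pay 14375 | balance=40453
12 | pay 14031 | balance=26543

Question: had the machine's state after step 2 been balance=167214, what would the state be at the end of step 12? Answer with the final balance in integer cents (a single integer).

state after step 2 := balance=167214
3 | pay 14624 | balance=153091
4 | pay 13216 | balance=140334
5 | pay 13598 | balance=127157
6 | pay 14611 | balance=112927
7 | pay 13642 | balance=99623
8 | pay 13119 | balance=86802
9 | pay 15112 | balance=71950
10 | pay 12872 | balance=59293
11 | pay 14375 | balance=45095
12 | pay 14031 | balance=31199

31199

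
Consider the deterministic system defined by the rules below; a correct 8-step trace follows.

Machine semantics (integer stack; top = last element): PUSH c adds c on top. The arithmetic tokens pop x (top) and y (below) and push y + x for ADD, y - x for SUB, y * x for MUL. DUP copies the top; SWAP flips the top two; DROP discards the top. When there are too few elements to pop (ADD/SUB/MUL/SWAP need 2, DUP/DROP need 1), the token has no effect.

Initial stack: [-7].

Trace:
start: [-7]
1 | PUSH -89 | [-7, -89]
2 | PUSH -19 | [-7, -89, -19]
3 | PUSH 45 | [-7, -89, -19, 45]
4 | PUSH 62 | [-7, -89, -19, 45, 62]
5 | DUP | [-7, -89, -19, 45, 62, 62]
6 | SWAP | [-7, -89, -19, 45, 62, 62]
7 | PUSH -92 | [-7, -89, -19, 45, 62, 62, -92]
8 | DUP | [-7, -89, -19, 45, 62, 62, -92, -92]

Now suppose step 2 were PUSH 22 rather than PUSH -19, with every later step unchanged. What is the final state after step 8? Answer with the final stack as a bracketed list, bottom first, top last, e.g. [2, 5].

[-7, -89, 22, 45, 62, 62, -92, -92]

(re-executing from step 2 with the substitution; state before step 2: [-7, -89])
2 | PUSH 22 | [-7, -89, 22]
3 | PUSH 45 | [-7, -89, 22, 45]
4 | PUSH 62 | [-7, -89, 22, 45, 62]
5 | DUP | [-7, -89, 22, 45, 62, 62]
6 | SWAP | [-7, -89, 22, 45, 62, 62]
7 | PUSH -92 | [-7, -89, 22, 45, 62, 62, -92]
8 | DUP | [-7, -89, 22, 45, 62, 62, -92, -92]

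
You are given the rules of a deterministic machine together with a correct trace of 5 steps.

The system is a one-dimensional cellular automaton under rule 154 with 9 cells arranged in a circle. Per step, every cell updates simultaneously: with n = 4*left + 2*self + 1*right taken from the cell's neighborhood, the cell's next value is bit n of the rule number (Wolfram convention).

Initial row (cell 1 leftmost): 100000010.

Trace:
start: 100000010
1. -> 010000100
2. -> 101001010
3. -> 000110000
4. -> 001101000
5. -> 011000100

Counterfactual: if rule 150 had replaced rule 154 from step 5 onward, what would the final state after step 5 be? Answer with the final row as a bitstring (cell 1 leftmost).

010001100

(re-executing step 5 under rule 150; state before step 5: 001101000)
5. -> 010001100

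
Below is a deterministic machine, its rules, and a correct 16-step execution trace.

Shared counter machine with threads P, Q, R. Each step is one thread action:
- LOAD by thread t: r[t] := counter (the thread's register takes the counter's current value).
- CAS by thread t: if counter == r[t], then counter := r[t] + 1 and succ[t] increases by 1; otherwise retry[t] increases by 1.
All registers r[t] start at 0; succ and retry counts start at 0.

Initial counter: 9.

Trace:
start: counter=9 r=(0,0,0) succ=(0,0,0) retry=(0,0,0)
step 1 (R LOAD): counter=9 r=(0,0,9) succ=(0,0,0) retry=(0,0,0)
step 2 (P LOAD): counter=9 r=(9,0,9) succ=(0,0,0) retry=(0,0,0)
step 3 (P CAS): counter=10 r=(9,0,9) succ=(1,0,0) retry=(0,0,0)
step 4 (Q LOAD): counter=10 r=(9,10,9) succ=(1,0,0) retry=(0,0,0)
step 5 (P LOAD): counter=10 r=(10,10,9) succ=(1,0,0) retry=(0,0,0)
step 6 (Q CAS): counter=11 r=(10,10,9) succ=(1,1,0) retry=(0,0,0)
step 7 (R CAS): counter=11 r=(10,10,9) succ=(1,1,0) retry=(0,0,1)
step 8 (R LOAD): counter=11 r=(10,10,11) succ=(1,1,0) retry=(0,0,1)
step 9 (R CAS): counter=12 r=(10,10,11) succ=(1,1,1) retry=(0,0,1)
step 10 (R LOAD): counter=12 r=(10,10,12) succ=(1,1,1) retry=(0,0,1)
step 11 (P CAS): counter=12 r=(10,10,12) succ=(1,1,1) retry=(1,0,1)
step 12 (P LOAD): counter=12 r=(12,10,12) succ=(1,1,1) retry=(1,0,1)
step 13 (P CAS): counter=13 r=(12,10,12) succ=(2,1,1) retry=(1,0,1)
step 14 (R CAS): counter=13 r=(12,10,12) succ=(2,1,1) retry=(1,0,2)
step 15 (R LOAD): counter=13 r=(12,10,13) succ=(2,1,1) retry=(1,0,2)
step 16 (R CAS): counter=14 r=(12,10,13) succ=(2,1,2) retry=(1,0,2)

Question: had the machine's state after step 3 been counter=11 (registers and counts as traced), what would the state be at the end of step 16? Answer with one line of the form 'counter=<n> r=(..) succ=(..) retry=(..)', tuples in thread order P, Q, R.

counter=15 r=(13,11,14) succ=(2,1,2) retry=(1,0,2)

state after step 3 := counter=11 r=(9,0,9) succ=(1,0,0) retry=(0,0,0)
step 4 (Q LOAD): counter=11 r=(9,11,9) succ=(1,0,0) retry=(0,0,0)
step 5 (P LOAD): counter=11 r=(11,11,9) succ=(1,0,0) retry=(0,0,0)
step 6 (Q CAS): counter=12 r=(11,11,9) succ=(1,1,0) retry=(0,0,0)
step 7 (R CAS): counter=12 r=(11,11,9) succ=(1,1,0) retry=(0,0,1)
step 8 (R LOAD): counter=12 r=(11,11,12) succ=(1,1,0) retry=(0,0,1)
step 9 (R CAS): counter=13 r=(11,11,12) succ=(1,1,1) retry=(0,0,1)
step 10 (R LOAD): counter=13 r=(11,11,13) succ=(1,1,1) retry=(0,0,1)
step 11 (P CAS): counter=13 r=(11,11,13) succ=(1,1,1) retry=(1,0,1)
step 12 (P LOAD): counter=13 r=(13,11,13) succ=(1,1,1) retry=(1,0,1)
step 13 (P CAS): counter=14 r=(13,11,13) succ=(2,1,1) retry=(1,0,1)
step 14 (R CAS): counter=14 r=(13,11,13) succ=(2,1,1) retry=(1,0,2)
step 15 (R LOAD): counter=14 r=(13,11,14) succ=(2,1,1) retry=(1,0,2)
step 16 (R CAS): counter=15 r=(13,11,14) succ=(2,1,2) retry=(1,0,2)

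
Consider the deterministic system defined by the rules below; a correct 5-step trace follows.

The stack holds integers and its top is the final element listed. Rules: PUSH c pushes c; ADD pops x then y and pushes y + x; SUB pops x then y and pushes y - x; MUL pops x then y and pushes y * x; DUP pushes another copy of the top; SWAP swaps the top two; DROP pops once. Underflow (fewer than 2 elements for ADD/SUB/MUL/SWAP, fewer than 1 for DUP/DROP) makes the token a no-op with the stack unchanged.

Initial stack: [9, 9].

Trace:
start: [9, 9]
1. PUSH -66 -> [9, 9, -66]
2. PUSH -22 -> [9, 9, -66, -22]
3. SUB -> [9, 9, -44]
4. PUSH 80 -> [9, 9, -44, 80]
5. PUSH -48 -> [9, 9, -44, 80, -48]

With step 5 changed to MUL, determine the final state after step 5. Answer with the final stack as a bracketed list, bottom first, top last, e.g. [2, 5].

(re-executing from step 5 with the substitution; state before step 5: [9, 9, -44, 80])
5. MUL -> [9, 9, -3520]

[9, 9, -3520]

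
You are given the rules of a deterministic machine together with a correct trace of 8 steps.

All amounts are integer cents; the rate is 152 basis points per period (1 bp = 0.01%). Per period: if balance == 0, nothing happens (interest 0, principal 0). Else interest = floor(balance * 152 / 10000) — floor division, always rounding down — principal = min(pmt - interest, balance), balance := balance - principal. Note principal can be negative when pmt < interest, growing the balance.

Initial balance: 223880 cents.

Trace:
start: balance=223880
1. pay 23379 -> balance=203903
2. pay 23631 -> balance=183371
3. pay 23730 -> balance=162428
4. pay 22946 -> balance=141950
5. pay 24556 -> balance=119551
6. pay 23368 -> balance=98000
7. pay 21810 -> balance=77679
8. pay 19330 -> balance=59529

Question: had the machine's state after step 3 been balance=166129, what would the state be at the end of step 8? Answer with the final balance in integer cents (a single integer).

63521

state after step 3 := balance=166129
4. pay 22946 -> balance=145708
5. pay 24556 -> balance=123366
6. pay 23368 -> balance=101873
7. pay 21810 -> balance=81611
8. pay 19330 -> balance=63521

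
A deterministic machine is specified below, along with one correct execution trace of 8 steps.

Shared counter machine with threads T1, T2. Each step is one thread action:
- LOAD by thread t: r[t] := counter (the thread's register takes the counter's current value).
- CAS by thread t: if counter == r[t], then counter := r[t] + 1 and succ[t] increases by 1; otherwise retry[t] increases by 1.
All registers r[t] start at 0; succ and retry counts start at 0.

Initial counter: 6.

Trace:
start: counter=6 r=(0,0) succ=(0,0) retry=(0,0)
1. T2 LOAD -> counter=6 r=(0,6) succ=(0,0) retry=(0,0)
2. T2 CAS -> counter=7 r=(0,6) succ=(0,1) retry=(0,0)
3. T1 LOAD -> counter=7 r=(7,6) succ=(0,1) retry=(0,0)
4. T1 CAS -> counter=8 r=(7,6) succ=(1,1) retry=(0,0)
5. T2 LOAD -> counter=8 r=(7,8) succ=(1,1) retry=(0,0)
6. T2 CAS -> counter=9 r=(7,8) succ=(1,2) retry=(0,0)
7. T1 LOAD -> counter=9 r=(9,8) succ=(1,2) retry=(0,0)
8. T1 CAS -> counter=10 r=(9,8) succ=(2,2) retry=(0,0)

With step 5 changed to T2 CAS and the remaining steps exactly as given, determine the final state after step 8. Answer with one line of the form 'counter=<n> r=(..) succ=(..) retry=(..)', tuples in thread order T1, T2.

counter=9 r=(8,6) succ=(2,1) retry=(0,2)

(re-executing from step 5 with the substitution; state before step 5: counter=8 r=(7,6) succ=(1,1) retry=(0,0))
5. T2 CAS -> counter=8 r=(7,6) succ=(1,1) retry=(0,1)
6. T2 CAS -> counter=8 r=(7,6) succ=(1,1) retry=(0,2)
7. T1 LOAD -> counter=8 r=(8,6) succ=(1,1) retry=(0,2)
8. T1 CAS -> counter=9 r=(8,6) succ=(2,1) retry=(0,2)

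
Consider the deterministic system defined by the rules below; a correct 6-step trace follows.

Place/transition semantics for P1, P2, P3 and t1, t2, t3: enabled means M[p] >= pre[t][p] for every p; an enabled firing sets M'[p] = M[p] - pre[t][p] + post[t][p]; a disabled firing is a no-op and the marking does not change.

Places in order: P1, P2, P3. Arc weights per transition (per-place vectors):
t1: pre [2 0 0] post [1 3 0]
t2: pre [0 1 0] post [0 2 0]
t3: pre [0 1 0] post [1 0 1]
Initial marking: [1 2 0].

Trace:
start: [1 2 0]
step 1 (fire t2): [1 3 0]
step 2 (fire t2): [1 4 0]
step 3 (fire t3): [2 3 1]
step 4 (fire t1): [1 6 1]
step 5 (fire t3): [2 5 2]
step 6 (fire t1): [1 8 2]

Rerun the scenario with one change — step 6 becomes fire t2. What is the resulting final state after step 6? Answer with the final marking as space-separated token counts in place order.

2 6 2

(re-executing from step 6 with the substitution; state before step 6: [2 5 2])
step 6 (fire t2): [2 6 2]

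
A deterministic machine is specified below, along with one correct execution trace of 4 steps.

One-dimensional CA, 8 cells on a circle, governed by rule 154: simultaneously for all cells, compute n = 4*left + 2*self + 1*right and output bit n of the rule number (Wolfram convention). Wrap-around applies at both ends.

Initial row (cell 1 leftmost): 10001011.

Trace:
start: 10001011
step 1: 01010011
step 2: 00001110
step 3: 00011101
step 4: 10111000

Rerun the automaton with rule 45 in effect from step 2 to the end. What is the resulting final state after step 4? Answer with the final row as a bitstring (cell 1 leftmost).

(re-executing steps 2..4 under rule 45; state before step 2: 01010011)
step 2: 11110010
step 3: 10000011
step 4: 00111010

00111010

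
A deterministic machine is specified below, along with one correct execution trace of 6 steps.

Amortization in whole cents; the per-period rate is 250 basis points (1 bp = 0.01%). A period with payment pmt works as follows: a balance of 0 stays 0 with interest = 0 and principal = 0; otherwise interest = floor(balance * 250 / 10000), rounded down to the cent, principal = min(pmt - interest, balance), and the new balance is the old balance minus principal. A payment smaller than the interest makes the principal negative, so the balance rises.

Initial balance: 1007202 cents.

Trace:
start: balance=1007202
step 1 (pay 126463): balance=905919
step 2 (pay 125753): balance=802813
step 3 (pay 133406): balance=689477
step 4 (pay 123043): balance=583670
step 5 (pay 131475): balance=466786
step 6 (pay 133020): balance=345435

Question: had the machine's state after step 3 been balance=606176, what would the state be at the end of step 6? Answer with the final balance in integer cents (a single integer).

state after step 3 := balance=606176
step 4 (pay 123043): balance=498287
step 5 (pay 131475): balance=379269
step 6 (pay 133020): balance=255730

255730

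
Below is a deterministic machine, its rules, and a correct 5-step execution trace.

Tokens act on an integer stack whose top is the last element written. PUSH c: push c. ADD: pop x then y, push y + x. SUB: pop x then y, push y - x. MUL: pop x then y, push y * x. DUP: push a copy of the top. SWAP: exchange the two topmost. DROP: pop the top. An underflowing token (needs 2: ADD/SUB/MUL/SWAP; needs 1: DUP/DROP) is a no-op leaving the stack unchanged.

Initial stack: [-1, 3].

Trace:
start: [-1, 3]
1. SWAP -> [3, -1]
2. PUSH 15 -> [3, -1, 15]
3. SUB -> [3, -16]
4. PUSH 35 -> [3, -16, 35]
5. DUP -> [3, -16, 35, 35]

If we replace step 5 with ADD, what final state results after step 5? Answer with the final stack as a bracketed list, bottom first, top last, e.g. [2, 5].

[3, 19]

(re-executing from step 5 with the substitution; state before step 5: [3, -16, 35])
5. ADD -> [3, 19]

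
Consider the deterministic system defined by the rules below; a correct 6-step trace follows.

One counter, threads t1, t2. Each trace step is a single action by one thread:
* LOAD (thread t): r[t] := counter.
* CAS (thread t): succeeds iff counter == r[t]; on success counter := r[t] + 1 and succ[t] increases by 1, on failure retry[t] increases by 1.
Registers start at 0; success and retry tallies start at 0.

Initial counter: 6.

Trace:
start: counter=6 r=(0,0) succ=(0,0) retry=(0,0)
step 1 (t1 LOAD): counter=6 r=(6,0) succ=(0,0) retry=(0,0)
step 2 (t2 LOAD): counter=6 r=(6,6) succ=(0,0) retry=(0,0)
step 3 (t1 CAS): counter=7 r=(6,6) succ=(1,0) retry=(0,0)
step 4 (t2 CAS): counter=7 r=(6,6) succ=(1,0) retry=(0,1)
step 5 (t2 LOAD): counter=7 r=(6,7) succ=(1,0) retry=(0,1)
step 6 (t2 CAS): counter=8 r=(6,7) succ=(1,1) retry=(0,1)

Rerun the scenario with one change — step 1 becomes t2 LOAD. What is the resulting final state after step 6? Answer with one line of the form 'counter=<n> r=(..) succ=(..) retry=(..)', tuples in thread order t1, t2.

(re-executing from step 1 with the substitution; state before step 1: counter=6 r=(0,0) succ=(0,0) retry=(0,0))
step 1 (t2 LOAD): counter=6 r=(0,6) succ=(0,0) retry=(0,0)
step 2 (t2 LOAD): counter=6 r=(0,6) succ=(0,0) retry=(0,0)
step 3 (t1 CAS): counter=6 r=(0,6) succ=(0,0) retry=(1,0)
step 4 (t2 CAS): counter=7 r=(0,6) succ=(0,1) retry=(1,0)
step 5 (t2 LOAD): counter=7 r=(0,7) succ=(0,1) retry=(1,0)
step 6 (t2 CAS): counter=8 r=(0,7) succ=(0,2) retry=(1,0)

counter=8 r=(0,7) succ=(0,2) retry=(1,0)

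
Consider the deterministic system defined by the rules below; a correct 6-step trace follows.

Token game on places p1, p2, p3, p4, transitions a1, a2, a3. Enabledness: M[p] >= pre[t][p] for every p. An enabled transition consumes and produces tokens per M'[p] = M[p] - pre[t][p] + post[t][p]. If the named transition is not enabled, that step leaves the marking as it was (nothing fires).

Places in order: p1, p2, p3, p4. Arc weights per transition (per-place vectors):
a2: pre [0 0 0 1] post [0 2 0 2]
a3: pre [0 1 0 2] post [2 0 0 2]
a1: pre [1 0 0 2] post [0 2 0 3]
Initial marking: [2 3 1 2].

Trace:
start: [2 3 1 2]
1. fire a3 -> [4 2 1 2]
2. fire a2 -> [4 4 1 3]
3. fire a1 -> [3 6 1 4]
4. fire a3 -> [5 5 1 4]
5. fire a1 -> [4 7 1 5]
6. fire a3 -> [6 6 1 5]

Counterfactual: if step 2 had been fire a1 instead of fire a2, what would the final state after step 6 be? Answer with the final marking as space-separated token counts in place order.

5 6 1 5

(re-executing from step 2 with the substitution; state before step 2: [4 2 1 2])
2. fire a1 -> [3 4 1 3]
3. fire a1 -> [2 6 1 4]
4. fire a3 -> [4 5 1 4]
5. fire a1 -> [3 7 1 5]
6. fire a3 -> [5 6 1 5]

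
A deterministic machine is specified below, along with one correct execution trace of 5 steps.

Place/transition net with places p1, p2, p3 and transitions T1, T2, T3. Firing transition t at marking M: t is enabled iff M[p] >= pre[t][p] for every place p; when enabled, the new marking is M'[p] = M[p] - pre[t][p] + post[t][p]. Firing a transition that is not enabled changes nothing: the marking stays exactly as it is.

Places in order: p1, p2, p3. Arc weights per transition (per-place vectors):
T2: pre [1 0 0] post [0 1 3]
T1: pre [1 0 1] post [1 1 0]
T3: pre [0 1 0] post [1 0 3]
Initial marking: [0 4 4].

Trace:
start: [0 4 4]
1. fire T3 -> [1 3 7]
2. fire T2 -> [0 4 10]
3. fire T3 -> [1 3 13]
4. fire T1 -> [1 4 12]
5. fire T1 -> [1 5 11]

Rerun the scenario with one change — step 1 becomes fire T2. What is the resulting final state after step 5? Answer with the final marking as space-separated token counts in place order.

1 5 5

(re-executing from step 1 with the substitution; state before step 1: [0 4 4])
1. fire T2 -> [0 4 4]
2. fire T2 -> [0 4 4]
3. fire T3 -> [1 3 7]
4. fire T1 -> [1 4 6]
5. fire T1 -> [1 5 5]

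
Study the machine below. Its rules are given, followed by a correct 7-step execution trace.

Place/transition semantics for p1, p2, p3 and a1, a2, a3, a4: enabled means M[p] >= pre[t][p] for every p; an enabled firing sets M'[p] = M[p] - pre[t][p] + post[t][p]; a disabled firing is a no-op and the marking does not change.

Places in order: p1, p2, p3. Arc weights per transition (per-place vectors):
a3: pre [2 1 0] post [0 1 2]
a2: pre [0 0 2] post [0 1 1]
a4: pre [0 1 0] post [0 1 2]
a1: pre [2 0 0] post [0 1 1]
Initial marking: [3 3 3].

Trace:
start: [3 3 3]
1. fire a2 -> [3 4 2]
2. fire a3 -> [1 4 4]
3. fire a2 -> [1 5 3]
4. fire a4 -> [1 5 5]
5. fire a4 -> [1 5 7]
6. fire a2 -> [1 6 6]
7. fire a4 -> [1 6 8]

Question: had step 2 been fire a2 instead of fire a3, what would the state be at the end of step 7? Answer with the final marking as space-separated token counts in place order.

(re-executing from step 2 with the substitution; state before step 2: [3 4 2])
2. fire a2 -> [3 5 1]
3. fire a2 -> [3 5 1]
4. fire a4 -> [3 5 3]
5. fire a4 -> [3 5 5]
6. fire a2 -> [3 6 4]
7. fire a4 -> [3 6 6]

3 6 6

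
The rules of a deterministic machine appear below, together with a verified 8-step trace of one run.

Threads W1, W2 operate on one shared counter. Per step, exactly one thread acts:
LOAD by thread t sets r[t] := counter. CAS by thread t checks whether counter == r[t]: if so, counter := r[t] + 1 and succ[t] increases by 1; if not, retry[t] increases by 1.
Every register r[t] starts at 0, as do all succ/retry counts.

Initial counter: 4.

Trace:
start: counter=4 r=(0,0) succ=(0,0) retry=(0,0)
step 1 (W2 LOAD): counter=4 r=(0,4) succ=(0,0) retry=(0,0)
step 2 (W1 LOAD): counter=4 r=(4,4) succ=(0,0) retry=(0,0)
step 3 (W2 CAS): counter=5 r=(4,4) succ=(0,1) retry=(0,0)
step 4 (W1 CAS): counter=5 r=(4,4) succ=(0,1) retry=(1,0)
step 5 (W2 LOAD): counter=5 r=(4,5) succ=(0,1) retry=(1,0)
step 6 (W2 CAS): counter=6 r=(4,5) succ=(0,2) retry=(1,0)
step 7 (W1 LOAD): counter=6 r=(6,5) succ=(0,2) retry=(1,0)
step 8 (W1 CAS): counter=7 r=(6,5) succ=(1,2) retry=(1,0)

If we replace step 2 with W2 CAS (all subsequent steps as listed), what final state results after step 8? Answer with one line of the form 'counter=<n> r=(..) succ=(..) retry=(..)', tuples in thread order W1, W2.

(re-executing from step 2 with the substitution; state before step 2: counter=4 r=(0,4) succ=(0,0) retry=(0,0))
step 2 (W2 CAS): counter=5 r=(0,4) succ=(0,1) retry=(0,0)
step 3 (W2 CAS): counter=5 r=(0,4) succ=(0,1) retry=(0,1)
step 4 (W1 CAS): counter=5 r=(0,4) succ=(0,1) retry=(1,1)
step 5 (W2 LOAD): counter=5 r=(0,5) succ=(0,1) retry=(1,1)
step 6 (W2 CAS): counter=6 r=(0,5) succ=(0,2) retry=(1,1)
step 7 (W1 LOAD): counter=6 r=(6,5) succ=(0,2) retry=(1,1)
step 8 (W1 CAS): counter=7 r=(6,5) succ=(1,2) retry=(1,1)

counter=7 r=(6,5) succ=(1,2) retry=(1,1)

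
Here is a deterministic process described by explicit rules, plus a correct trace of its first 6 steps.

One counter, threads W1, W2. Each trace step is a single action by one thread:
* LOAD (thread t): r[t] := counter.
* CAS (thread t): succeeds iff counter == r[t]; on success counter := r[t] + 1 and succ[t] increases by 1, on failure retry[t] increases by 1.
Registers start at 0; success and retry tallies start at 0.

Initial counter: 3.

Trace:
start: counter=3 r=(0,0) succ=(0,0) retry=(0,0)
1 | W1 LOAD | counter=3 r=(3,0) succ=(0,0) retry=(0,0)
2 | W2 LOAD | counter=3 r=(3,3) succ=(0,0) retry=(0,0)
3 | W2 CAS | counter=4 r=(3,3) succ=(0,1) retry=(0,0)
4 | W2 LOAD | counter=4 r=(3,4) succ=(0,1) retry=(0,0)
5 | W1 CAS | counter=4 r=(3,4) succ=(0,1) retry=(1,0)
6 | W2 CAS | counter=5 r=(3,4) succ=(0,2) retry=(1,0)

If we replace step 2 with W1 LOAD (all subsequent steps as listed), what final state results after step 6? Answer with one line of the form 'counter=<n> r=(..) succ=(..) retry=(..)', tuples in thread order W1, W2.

(re-executing from step 2 with the substitution; state before step 2: counter=3 r=(3,0) succ=(0,0) retry=(0,0))
2 | W1 LOAD | counter=3 r=(3,0) succ=(0,0) retry=(0,0)
3 | W2 CAS | counter=3 r=(3,0) succ=(0,0) retry=(0,1)
4 | W2 LOAD | counter=3 r=(3,3) succ=(0,0) retry=(0,1)
5 | W1 CAS | counter=4 r=(3,3) succ=(1,0) retry=(0,1)
6 | W2 CAS | counter=4 r=(3,3) succ=(1,0) retry=(0,2)

counter=4 r=(3,3) succ=(1,0) retry=(0,2)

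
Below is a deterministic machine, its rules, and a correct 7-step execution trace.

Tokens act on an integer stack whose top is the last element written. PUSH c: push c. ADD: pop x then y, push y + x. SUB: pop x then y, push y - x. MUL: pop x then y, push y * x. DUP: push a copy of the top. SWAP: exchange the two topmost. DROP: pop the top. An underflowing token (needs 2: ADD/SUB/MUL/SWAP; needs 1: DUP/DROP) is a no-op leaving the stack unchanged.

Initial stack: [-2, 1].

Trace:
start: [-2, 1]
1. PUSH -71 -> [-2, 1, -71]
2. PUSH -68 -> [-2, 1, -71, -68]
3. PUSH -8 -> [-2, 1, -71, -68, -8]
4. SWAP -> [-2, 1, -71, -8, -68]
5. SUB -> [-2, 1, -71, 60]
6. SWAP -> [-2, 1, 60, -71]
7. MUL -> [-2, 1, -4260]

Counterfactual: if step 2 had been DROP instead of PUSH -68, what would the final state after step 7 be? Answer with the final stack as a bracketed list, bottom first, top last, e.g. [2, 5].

[18]

(re-executing from step 2 with the substitution; state before step 2: [-2, 1, -71])
2. DROP -> [-2, 1]
3. PUSH -8 -> [-2, 1, -8]
4. SWAP -> [-2, -8, 1]
5. SUB -> [-2, -9]
6. SWAP -> [-9, -2]
7. MUL -> [18]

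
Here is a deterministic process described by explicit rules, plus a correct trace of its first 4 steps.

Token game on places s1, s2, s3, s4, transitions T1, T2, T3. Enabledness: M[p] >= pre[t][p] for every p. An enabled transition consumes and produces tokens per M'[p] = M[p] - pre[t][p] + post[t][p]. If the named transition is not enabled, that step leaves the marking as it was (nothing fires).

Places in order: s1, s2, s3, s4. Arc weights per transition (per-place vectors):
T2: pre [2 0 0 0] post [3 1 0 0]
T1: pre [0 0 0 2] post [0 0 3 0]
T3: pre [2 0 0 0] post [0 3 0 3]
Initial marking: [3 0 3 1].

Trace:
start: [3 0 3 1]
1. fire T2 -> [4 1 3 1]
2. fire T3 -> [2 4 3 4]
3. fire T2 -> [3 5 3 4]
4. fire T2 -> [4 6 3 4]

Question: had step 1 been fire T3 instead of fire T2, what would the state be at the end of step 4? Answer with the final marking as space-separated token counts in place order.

1 3 3 4

(re-executing from step 1 with the substitution; state before step 1: [3 0 3 1])
1. fire T3 -> [1 3 3 4]
2. fire T3 -> [1 3 3 4]
3. fire T2 -> [1 3 3 4]
4. fire T2 -> [1 3 3 4]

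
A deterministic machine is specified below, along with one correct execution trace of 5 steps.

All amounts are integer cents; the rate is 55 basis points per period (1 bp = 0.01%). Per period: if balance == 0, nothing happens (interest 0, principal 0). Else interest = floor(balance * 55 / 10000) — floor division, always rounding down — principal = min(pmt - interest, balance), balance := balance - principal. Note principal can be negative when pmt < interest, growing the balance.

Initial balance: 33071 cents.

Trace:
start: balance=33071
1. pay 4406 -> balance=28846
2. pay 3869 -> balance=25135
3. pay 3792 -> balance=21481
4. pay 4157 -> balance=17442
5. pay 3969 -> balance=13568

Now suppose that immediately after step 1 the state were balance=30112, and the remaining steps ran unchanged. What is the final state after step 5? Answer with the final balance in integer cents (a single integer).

state after step 1 := balance=30112
2. pay 3869 -> balance=26408
3. pay 3792 -> balance=22761
4. pay 4157 -> balance=18729
5. pay 3969 -> balance=14863

14863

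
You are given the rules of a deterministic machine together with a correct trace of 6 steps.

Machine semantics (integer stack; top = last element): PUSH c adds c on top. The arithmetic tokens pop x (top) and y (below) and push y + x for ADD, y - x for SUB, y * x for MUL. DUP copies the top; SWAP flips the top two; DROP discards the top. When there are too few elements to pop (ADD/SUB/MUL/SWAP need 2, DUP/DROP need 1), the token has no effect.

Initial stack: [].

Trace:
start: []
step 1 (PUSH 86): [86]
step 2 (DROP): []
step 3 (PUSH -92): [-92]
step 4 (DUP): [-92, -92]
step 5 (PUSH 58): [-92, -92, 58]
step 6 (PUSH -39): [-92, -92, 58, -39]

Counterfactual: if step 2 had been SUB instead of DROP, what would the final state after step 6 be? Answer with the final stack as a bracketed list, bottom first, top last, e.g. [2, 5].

(re-executing from step 2 with the substitution; state before step 2: [86])
step 2 (SUB): [86]
step 3 (PUSH -92): [86, -92]
step 4 (DUP): [86, -92, -92]
step 5 (PUSH 58): [86, -92, -92, 58]
step 6 (PUSH -39): [86, -92, -92, 58, -39]

[86, -92, -92, 58, -39]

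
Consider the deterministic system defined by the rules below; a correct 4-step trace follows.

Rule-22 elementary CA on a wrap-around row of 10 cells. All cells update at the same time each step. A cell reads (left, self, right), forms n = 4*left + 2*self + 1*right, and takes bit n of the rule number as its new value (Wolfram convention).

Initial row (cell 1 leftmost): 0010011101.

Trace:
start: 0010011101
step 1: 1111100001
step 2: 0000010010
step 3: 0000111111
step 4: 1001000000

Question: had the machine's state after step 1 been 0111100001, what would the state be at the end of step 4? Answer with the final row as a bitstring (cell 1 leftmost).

state after step 1 := 0111100001
step 2: 0000010011
step 3: 1000111100
step 4: 1101000011

1101000011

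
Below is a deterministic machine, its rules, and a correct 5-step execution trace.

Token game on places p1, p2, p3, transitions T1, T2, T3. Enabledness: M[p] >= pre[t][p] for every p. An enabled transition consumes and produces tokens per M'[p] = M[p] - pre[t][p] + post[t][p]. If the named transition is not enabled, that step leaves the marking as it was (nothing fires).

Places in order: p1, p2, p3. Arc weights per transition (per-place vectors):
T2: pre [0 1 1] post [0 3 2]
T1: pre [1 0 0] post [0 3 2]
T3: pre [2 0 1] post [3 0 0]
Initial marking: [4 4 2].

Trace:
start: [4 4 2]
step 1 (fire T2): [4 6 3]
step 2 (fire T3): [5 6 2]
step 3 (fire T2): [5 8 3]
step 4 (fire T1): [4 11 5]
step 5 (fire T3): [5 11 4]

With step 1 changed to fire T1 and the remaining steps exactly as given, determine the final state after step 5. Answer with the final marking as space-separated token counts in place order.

(re-executing from step 1 with the substitution; state before step 1: [4 4 2])
step 1 (fire T1): [3 7 4]
step 2 (fire T3): [4 7 3]
step 3 (fire T2): [4 9 4]
step 4 (fire T1): [3 12 6]
step 5 (fire T3): [4 12 5]

4 12 5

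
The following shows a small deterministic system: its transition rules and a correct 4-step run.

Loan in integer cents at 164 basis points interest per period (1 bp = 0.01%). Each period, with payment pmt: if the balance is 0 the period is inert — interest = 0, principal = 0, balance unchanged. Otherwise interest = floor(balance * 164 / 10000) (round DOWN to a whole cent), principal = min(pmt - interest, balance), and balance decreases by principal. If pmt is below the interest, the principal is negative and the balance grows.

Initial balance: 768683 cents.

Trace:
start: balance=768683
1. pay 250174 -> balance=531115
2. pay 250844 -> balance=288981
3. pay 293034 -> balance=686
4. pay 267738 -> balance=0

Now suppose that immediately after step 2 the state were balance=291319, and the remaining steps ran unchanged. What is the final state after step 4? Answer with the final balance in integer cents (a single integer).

state after step 2 := balance=291319
3. pay 293034 -> balance=3062
4. pay 267738 -> balance=0

0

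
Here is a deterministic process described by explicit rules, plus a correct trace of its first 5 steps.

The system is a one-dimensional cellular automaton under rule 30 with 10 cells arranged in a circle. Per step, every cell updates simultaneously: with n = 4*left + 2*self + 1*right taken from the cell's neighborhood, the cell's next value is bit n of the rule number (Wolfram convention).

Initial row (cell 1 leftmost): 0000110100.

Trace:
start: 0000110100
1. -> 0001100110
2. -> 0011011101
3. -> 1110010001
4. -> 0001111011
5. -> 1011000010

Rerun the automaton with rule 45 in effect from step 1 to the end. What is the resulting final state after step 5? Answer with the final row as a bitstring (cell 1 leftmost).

(re-executing steps 1..5 under rule 45; state before step 1: 0000110100)
1. -> 1110101101
2. -> 0001111011
3. -> 0101000110
4. -> 0111010100
5. -> 0100111101

0100111101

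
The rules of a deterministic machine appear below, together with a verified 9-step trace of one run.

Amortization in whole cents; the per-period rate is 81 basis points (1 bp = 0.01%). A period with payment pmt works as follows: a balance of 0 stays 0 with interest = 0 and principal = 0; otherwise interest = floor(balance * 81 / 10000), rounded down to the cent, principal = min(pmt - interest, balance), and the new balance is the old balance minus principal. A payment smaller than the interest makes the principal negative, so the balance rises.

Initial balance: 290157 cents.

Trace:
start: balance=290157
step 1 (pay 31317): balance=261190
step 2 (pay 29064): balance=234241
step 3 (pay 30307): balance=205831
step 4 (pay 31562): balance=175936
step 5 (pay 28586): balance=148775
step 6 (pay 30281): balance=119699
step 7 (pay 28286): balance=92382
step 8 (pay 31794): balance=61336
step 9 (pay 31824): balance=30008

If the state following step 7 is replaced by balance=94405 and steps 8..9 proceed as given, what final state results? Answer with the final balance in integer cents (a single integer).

state after step 7 := balance=94405
step 8 (pay 31794): balance=63375
step 9 (pay 31824): balance=32064

32064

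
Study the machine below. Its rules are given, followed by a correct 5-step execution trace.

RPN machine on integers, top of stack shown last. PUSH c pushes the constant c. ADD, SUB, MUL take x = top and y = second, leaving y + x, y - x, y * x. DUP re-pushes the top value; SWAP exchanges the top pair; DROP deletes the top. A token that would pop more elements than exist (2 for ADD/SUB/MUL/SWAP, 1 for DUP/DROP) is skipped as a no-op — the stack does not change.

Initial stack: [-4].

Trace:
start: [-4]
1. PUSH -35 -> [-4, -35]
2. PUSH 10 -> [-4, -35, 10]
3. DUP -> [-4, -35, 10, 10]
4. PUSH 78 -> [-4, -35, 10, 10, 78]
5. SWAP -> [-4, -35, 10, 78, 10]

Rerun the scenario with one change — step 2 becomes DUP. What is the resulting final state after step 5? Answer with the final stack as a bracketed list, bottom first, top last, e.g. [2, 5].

(re-executing from step 2 with the substitution; state before step 2: [-4, -35])
2. DUP -> [-4, -35, -35]
3. DUP -> [-4, -35, -35, -35]
4. PUSH 78 -> [-4, -35, -35, -35, 78]
5. SWAP -> [-4, -35, -35, 78, -35]

[-4, -35, -35, 78, -35]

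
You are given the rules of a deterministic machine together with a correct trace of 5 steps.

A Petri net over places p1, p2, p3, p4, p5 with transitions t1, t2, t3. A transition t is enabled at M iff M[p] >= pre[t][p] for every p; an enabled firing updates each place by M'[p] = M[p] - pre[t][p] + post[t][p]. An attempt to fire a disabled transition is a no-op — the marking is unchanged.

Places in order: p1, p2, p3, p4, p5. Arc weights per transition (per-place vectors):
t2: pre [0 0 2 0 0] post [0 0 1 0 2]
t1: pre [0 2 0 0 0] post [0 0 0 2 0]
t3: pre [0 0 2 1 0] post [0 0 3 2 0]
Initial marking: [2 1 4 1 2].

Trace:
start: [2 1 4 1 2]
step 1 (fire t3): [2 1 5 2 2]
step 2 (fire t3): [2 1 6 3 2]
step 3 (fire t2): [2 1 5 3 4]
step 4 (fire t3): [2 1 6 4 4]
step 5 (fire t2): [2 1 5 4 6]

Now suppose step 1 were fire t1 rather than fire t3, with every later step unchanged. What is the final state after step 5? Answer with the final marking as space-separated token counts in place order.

2 1 4 3 6

(re-executing from step 1 with the substitution; state before step 1: [2 1 4 1 2])
step 1 (fire t1): [2 1 4 1 2]
step 2 (fire t3): [2 1 5 2 2]
step 3 (fire t2): [2 1 4 2 4]
step 4 (fire t3): [2 1 5 3 4]
step 5 (fire t2): [2 1 4 3 6]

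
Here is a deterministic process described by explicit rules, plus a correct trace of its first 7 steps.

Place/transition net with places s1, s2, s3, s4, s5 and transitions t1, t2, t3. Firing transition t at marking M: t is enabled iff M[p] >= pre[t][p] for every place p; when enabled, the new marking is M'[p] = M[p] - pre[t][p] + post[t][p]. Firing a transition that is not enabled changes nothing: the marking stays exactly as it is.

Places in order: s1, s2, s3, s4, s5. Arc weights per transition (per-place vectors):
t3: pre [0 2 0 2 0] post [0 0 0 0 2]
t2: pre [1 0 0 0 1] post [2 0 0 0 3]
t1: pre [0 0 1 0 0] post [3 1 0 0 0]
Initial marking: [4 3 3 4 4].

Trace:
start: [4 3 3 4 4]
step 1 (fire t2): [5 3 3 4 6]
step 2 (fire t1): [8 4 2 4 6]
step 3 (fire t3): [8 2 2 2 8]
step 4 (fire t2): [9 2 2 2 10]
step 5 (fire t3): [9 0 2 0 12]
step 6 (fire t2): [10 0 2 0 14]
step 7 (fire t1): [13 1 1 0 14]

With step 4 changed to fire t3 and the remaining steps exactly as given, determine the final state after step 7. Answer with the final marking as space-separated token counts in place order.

12 1 1 0 12

(re-executing from step 4 with the substitution; state before step 4: [8 2 2 2 8])
step 4 (fire t3): [8 0 2 0 10]
step 5 (fire t3): [8 0 2 0 10]
step 6 (fire t2): [9 0 2 0 12]
step 7 (fire t1): [12 1 1 0 12]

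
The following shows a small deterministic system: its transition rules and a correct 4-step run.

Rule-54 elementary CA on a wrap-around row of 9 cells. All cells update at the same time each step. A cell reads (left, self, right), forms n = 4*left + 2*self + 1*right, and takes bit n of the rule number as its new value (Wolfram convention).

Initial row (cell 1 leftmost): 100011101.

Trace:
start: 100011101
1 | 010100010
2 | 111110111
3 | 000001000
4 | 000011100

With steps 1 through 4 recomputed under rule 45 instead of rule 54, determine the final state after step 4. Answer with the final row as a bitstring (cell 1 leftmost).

111011011

(re-executing steps 1..4 under rule 45; state before step 1: 100011101)
1 | 001010011
2 | 001110010
3 | 101000010
4 | 111011011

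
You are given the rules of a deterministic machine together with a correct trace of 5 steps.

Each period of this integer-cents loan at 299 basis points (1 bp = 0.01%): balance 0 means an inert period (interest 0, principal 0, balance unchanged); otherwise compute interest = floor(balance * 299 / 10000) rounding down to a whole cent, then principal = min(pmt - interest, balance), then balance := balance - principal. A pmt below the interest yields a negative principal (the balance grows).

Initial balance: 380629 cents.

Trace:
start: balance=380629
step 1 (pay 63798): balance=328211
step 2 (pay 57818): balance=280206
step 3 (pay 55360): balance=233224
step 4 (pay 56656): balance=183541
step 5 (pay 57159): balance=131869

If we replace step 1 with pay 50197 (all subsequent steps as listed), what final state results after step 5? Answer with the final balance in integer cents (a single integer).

(re-executing from step 1 with the substitution; state before step 1: balance=380629)
step 1 (pay 50197): balance=341812
step 2 (pay 57818): balance=294214
step 3 (pay 55360): balance=247650
step 4 (pay 56656): balance=198398
step 5 (pay 57159): balance=147171

147171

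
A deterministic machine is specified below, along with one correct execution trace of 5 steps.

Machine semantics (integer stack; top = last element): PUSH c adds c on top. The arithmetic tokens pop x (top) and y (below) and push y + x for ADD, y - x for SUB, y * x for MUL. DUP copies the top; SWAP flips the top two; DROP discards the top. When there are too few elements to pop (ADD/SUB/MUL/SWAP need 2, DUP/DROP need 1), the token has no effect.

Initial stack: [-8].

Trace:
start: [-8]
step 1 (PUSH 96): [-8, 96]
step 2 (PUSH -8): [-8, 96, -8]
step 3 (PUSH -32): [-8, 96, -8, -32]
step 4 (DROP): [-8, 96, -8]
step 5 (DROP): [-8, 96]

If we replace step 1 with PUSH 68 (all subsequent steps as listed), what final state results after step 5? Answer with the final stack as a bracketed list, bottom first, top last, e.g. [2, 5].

(re-executing from step 1 with the substitution; state before step 1: [-8])
step 1 (PUSH 68): [-8, 68]
step 2 (PUSH -8): [-8, 68, -8]
step 3 (PUSH -32): [-8, 68, -8, -32]
step 4 (DROP): [-8, 68, -8]
step 5 (DROP): [-8, 68]

[-8, 68]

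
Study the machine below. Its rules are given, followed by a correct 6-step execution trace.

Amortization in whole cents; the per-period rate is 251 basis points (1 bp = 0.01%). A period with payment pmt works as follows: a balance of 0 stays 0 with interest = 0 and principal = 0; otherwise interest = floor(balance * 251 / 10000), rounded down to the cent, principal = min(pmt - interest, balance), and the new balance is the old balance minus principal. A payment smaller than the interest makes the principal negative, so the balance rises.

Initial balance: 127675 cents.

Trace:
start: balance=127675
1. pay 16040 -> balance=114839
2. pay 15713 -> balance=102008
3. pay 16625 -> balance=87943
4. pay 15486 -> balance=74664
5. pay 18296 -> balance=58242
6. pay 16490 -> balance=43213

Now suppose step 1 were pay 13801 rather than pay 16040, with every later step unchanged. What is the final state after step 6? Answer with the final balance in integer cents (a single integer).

(re-executing from step 1 with the substitution; state before step 1: balance=127675)
1. pay 13801 -> balance=117078
2. pay 15713 -> balance=104303
3. pay 16625 -> balance=90296
4. pay 15486 -> balance=77076
5. pay 18296 -> balance=60714
6. pay 16490 -> balance=45747

45747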